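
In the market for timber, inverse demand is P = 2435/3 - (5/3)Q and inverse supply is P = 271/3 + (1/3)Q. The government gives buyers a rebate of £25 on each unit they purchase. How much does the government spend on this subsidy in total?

Government cost = 55975/6

Pre-subsidy: 2435/3 - (5/3)Q = 271/3 + (1/3)Q gives Q* = 1082/3 and P* = 1895/9.
With the rebate, buyers effectively pay Pb = Ps − 25, where Ps is the price sellers receive.
On the curves, Pb = 2435/3 - (5/3)Q and Ps = 271/3 + (1/3)Q; the wedge Ps − Pb = 25 gives 271/3 + (1/3)Q − (2435/3 - (5/3)Q) = 25, so Q' = 2239/6.
Then Pb = 2435/3 − (5/3)·(2239/6) = 3415/18 and Ps = 271/3 + (1/3)·(2239/6) = 3865/18.
Government outlay = subsidy × quantity = 25 × 2239/6 = 55975/6.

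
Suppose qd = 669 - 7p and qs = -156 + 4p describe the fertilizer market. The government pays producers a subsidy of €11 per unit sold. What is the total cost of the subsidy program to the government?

Government cost = €1892

Pre-subsidy: 669 - 7p = -156 + 4p gives p* = 75, q* = 144.
With the subsidy, sellers receive ps = pb + 11 for each unit, where pb is the price buyers pay.
Supply in terms of pb becomes qs = -156 + 4(pb + 11) = -112 + 4pb. Setting this equal to demand: 669 - 7pb = -112 + 4pb, so pb = 71.
Sellers receive ps = 71 + 11 = 82; q' = 669 − 7·71 = 172.
Government outlay = subsidy × quantity = 11 × 172 = 1892.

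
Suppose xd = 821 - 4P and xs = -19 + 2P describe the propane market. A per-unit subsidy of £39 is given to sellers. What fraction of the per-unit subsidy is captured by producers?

Pre-subsidy: 821 - 4P = -19 + 2P gives P* = 140, x* = 261.
With the subsidy, sellers receive Ps = Pb + 39 for each unit, where Pb is the price buyers pay.
Supply in terms of Pb becomes xs = -19 + 2(Pb + 39) = 59 + 2Pb. Setting this equal to demand: 821 - 4Pb = 59 + 2Pb, so Pb = 127.
Sellers receive Ps = 127 + 39 = 166; x' = 821 − 4·127 = 313.
Buyers' price falls by P* − Pb = 140 − 127 = 13; sellers' price rises by Ps − P* = 166 − 140 = 26.
So producers capture 26/39 = 2/3 of each unit of subsidy.

Producer share = 2/3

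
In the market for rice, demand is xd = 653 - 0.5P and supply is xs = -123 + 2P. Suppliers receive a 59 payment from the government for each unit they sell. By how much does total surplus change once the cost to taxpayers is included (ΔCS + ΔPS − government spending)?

Net change in total surplus = -696.2

Pre-subsidy: 653 - 0.5P = -123 + 2P gives P* = 310.4, x* = 497.8.
With the subsidy, sellers receive Ps = Pb + 59 for each unit, where Pb is the price buyers pay.
Supply in terms of Pb becomes xs = -123 + 2(Pb + 59) = -5 + 2Pb. Setting this equal to demand: 653 - 0.5Pb = -5 + 2Pb, so Pb = 263.2.
Sellers receive Ps = 263.2 + 59 = 322.2; x' = 653 − 0.5·263.2 = 521.4.
ΔCS = ½(497.8 + 521.4)(310.4 − 263.2) = 24053.12; ΔPS = ½(497.8 + 521.4)(322.2 − 310.4) = 6013.28.
Government spending = 59 × 521.4 = 30762.6.
Net change = 24053.12 + 6013.28 − 30762.6 = -696.2. The loss equals the DWL triangle ½·59·23.6.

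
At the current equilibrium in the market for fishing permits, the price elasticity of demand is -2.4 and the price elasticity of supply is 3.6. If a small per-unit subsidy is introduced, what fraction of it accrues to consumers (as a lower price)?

Consumer share = 0.6

For a small subsidy around the equilibrium, the benefit split depends on the relative slopes, which at a point are proportional to the elasticities.
Buyer share = εs/(εs + |εd|) = 3.6/(3.6 + 2.4) = 0.6; seller share = |εd|/(εs + |εd|) = 0.4.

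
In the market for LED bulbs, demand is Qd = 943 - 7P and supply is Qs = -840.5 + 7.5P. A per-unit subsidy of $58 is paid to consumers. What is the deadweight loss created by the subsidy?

Deadweight loss = $6090

Pre-subsidy: 943 - 7P = -840.5 + 7.5P gives P* = 123, Q* = 82.
With the rebate, buyers effectively pay Pb = Ps − 58, where Ps is the price sellers receive.
Demand in terms of Ps becomes Qd = 943 − 7(Ps − 58) = 1349 - 7Ps. Setting this equal to supply: 1349 - 7Ps = -840.5 + 7.5Ps, so Ps = 151.
Buyers pay Pb = 151 − 58 = 93; Q' = -840.5 + 7.5·151 = 292.
The subsidy expands output by 292 − 82 = 210 past the efficient level; on those units the gap between marginal cost and willingness to pay runs from 0 up to 58.
DWL = ½ × 58 × 210 = 6090.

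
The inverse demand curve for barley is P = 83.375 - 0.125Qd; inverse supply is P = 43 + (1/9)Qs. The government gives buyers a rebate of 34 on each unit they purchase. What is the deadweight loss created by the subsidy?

Deadweight loss = 2448

Pre-subsidy: 83.375 - 0.125Q = 43 + (1/9)Q gives Q* = 171 and P* = 62.
With the rebate, buyers effectively pay Pb = Ps − 34, where Ps is the price sellers receive.
On the curves, Pb = 83.375 - 0.125Q and Ps = 43 + (1/9)Q; the wedge Ps − Pb = 34 gives 43 + (1/9)Q − (83.375 - 0.125Q) = 34, so Q' = 315.
Then Pb = 83.375 − 0.125·315 = 44 and Ps = 43 + (1/9)·315 = 78.
The subsidy expands output by 315 − 171 = 144 past the efficient level; on those units the gap between marginal cost and willingness to pay runs from 0 up to 34.
DWL = ½ × 34 × 144 = 2448.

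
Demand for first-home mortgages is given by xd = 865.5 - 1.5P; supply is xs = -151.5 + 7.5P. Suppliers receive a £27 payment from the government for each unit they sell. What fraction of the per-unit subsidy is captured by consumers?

Consumer share = 5/6

Pre-subsidy: 865.5 - 1.5P = -151.5 + 7.5P gives P* = 113, x* = 696.
With the subsidy, sellers receive Ps = Pb + 27 for each unit, where Pb is the price buyers pay.
Supply in terms of Pb becomes xs = -151.5 + 7.5(Pb + 27) = 51 + 7.5Pb. Setting this equal to demand: 865.5 - 1.5Pb = 51 + 7.5Pb, so Pb = 90.5.
Sellers receive Ps = 90.5 + 27 = 117.5; x' = 865.5 − 1.5·90.5 = 729.75.
Buyers' price falls by P* − Pb = 113 − 90.5 = 22.5; sellers' price rises by Ps − P* = 117.5 − 113 = 4.5.
So consumers capture 22.5/27 = 5/6 of each unit of subsidy.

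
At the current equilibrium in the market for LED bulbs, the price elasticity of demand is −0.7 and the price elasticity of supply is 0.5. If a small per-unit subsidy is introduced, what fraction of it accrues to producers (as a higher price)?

Producer share = 7/12

For a small subsidy around the equilibrium, the benefit split depends on the relative slopes, which at a point are proportional to the elasticities.
Buyer share = εs/(εs + |εd|) = 0.5/(0.5 + 0.7) = 5/12; seller share = |εd|/(εs + |εd|) = 7/12.
So producers capture 7/12 of the subsidy.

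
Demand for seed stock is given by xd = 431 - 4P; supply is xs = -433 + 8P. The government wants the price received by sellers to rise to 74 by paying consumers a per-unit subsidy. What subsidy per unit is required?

Required subsidy s = 6 per unit

At a seller price of 74, quantity supplied is -433 + 8·74 = 159.
Buyers absorb 159 only when they pay Pb with 431 − 4·Pb = 159, i.e. Pb = 68.
s = Ps − Pb = 74 − 68 = 6.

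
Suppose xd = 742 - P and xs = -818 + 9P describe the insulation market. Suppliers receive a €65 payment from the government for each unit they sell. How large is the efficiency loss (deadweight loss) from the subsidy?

Deadweight loss = €1901.25

Pre-subsidy: 742 - P = -818 + 9P gives P* = 156, x* = 586.
With the subsidy, sellers receive Ps = Pb + 65 for each unit, where Pb is the price buyers pay.
Supply in terms of Pb becomes xs = -818 + 9(Pb + 65) = -233 + 9Pb. Setting this equal to demand: 742 - Pb = -233 + 9Pb, so Pb = 97.5.
Sellers receive Ps = 97.5 + 65 = 162.5; x' = 742 − 1·97.5 = 644.5.
The subsidy expands output by 644.5 − 586 = 58.5 past the efficient level; on those units the gap between marginal cost and willingness to pay runs from 0 up to 65.
DWL = ½ × 65 × 58.5 = 1901.25.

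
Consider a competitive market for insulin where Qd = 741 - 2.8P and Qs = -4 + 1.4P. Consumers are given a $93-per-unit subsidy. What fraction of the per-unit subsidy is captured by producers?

Pre-subsidy: 741 - 2.8P = -4 + 1.4P gives P* = 3725/21, Q* = 733/3.
With the rebate, buyers effectively pay Pb = Ps − 93, where Ps is the price sellers receive.
Demand in terms of Ps becomes Qd = 741 − 2.8(Ps − 93) = 1001.4 - 2.8Ps. Setting this equal to supply: 1001.4 - 2.8Ps = -4 + 1.4Ps, so Ps = 5027/21.
Buyers pay Pb = 5027/21 − 93 = 3074/21; Q' = -4 + 1.4·(5027/21) = 4967/15.
Buyers' price falls by P* − Pb = 3725/21 − 3074/21 = 31; sellers' price rises by Ps − P* = 5027/21 − 3725/21 = 62.
So producers capture 62/93 = 2/3 of each unit of subsidy.

Producer share = 2/3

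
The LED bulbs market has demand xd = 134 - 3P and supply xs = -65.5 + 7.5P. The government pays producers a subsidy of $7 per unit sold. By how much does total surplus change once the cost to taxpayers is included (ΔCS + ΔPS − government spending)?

Pre-subsidy: 134 - 3P = -65.5 + 7.5P gives P* = 19, x* = 77.
With the subsidy, sellers receive Ps = Pb + 7 for each unit, where Pb is the price buyers pay.
Supply in terms of Pb becomes xs = -65.5 + 7.5(Pb + 7) = -13 + 7.5Pb. Setting this equal to demand: 134 - 3Pb = -13 + 7.5Pb, so Pb = 14.
Sellers receive Ps = 14 + 7 = 21; x' = 134 − 3·14 = 92.
ΔCS = ½(77 + 92)(19 − 14) = 422.5; ΔPS = ½(77 + 92)(21 − 19) = 169.
Government spending = 7 × 92 = 644.
Net change = 422.5 + 169 − 644 = -52.5. The loss equals the DWL triangle ½·7·15.

Net change in total surplus = -$52.5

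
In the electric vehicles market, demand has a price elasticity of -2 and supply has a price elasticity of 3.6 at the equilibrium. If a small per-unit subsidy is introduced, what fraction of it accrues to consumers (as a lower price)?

For a small subsidy around the equilibrium, the benefit split depends on the relative slopes, which at a point are proportional to the elasticities.
Buyer share = εs/(εs + |εd|) = 3.6/(3.6 + 2) = 9/14; seller share = |εd|/(εs + |εd|) = 5/14.

Consumer share = 9/14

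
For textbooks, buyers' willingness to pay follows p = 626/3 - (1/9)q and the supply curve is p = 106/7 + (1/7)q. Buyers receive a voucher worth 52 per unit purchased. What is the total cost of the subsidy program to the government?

Government cost = 50271

Pre-subsidy: 626/3 - (1/9)q = 106/7 + (1/7)q gives q* = 762 and p* = 124.
With the rebate, buyers effectively pay pb = ps − 52, where ps is the price sellers receive.
On the curves, pb = 626/3 - (1/9)q and ps = 106/7 + (1/7)q; the wedge ps − pb = 52 gives 106/7 + (1/7)q − (626/3 - (1/9)q) = 52, so q' = 966.75.
Then pb = 626/3 − (1/9)·966.75 = 101.25 and ps = 106/7 + (1/7)·966.75 = 153.25.
Government outlay = subsidy × quantity = 52 × 966.75 = 50271.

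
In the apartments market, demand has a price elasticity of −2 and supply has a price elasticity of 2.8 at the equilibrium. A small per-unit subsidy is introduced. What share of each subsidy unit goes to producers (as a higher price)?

Producer share = 5/12

For a small subsidy around the equilibrium, the benefit split depends on the relative slopes, which at a point are proportional to the elasticities.
Buyer share = εs/(εs + |εd|) = 2.8/(2.8 + 2) = 7/12; seller share = |εd|/(εs + |εd|) = 5/12.
So producers capture 5/12 of the subsidy.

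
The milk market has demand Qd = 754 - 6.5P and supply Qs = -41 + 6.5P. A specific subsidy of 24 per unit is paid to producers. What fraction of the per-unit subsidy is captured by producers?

Producer share = 0.5

Pre-subsidy: 754 - 6.5P = -41 + 6.5P gives P* = 795/13, Q* = 356.5.
With the subsidy, sellers receive Ps = Pb + 24 for each unit, where Pb is the price buyers pay.
Supply in terms of Pb becomes Qs = -41 + 6.5(Pb + 24) = 115 + 6.5Pb. Setting this equal to demand: 754 - 6.5Pb = 115 + 6.5Pb, so Pb = 639/13.
Sellers receive Ps = 639/13 + 24 = 951/13; Q' = 754 − 6.5·(639/13) = 434.5.
Buyers' price falls by P* − Pb = 795/13 − 639/13 = 12; sellers' price rises by Ps − P* = 951/13 − 795/13 = 12.
So producers capture 12/24 = 0.5 of each unit of subsidy.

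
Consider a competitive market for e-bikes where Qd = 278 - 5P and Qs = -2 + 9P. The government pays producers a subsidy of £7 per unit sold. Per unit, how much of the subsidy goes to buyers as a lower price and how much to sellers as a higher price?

Buyers gain £4.5 per unit; sellers gain £2.5 per unit

Pre-subsidy: 278 - 5P = -2 + 9P gives P* = 20, Q* = 178.
With the subsidy, sellers receive Ps = Pb + 7 for each unit, where Pb is the price buyers pay.
Supply in terms of Pb becomes Qs = -2 + 9(Pb + 7) = 61 + 9Pb. Setting this equal to demand: 278 - 5Pb = 61 + 9Pb, so Pb = 15.5.
Sellers receive Ps = 15.5 + 7 = 22.5; Q' = 278 − 5·15.5 = 200.5.
Buyers' price falls by P* − Pb = 20 − 15.5 = 4.5; sellers' price rises by Ps − P* = 22.5 − 20 = 2.5.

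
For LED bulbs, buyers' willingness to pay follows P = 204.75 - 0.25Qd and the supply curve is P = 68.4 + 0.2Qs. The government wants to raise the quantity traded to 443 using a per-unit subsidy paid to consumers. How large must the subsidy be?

Required subsidy s = 63 per unit

At Q = 443, from the demand curve buyers pay Pb = 204.75 − 0.25·443 = 94; from the supply curve sellers need Ps = 68.4 + 0.2·443 = 157.
The subsidy must fill the gap: s = Ps − Pb = 157 − 94 = 63.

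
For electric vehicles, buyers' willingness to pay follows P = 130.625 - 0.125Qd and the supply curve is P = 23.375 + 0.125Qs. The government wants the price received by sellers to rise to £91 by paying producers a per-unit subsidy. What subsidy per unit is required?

Required subsidy s = £28 per unit

At a seller price of 91, quantity supplied is -187 + 8·91 = 541.
Buyers absorb 541 only when they pay Pb = 130.625 − 0.125·541 = 63.
s = Ps − Pb = 91 − 63 = 28.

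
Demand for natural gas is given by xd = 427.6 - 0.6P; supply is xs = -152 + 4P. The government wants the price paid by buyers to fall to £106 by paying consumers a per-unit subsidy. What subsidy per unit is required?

At a buyer price of 106, quantity demanded is 427.6 − 0.6·106 = 364.
Sellers supply 364 only when they receive Ps with -152 + 4·Ps = 364, i.e. Ps = 129.
s = Ps − Pb = 129 − 106 = 23.

Required subsidy s = £23 per unit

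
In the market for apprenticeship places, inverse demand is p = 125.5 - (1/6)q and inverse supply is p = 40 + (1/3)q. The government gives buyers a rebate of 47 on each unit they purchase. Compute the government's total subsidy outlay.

Government cost = 12455

Pre-subsidy: 125.5 - (1/6)q = 40 + (1/3)q gives q* = 171 and p* = 97.
With the rebate, buyers effectively pay pb = ps − 47, where ps is the price sellers receive.
On the curves, pb = 125.5 - (1/6)q and ps = 40 + (1/3)q; the wedge ps − pb = 47 gives 40 + (1/3)q − (125.5 - (1/6)q) = 47, so q' = 265.
Then pb = 125.5 − (1/6)·265 = 244/3 and ps = 40 + (1/3)·265 = 385/3.
Government outlay = subsidy × quantity = 47 × 265 = 12455.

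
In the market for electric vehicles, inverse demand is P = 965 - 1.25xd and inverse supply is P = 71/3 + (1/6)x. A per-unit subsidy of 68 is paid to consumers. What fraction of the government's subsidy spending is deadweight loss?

DWL / government spending = 51/1514

Pre-subsidy: 965 - 1.25x = 71/3 + (1/6)x gives x* = 11296/17 and P* = 2285/17.
With the rebate, buyers effectively pay Pb = Ps − 68, where Ps is the price sellers receive.
On the curves, Pb = 965 - 1.25x and Ps = 71/3 + (1/6)x; the wedge Ps − Pb = 68 gives 71/3 + (1/6)x − (965 - 1.25x) = 68, so x' = 12112/17.
Then Pb = 965 − 1.25·(12112/17) = 1265/17 and Ps = 71/3 + (1/6)·(12112/17) = 2421/17.
ΔCS = ½(11296/17 + 12112/17)(2285/17 − 1265/17) = 702240/17; ΔPS = ½(11296/17 + 12112/17)(2421/17 − 2285/17) = 93632/17.
Government spending = 68 × 12112/17 = 48448.
DWL = ½ × 68 × (12112/17 − 11296/17) = 1632; fraction = 1632 / 48448 = 51/1514.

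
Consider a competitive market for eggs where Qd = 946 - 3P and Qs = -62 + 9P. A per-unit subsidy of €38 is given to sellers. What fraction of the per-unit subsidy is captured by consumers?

Pre-subsidy: 946 - 3P = -62 + 9P gives P* = 84, Q* = 694.
With the subsidy, sellers receive Ps = Pb + 38 for each unit, where Pb is the price buyers pay.
Supply in terms of Pb becomes Qs = -62 + 9(Pb + 38) = 280 + 9Pb. Setting this equal to demand: 946 - 3Pb = 280 + 9Pb, so Pb = 55.5.
Sellers receive Ps = 55.5 + 38 = 93.5; Q' = 946 − 3·55.5 = 779.5.
Buyers' price falls by P* − Pb = 84 − 55.5 = 28.5; sellers' price rises by Ps − P* = 93.5 − 84 = 9.5.
So consumers capture 28.5/38 = 0.75 of each unit of subsidy.

Consumer share = 0.75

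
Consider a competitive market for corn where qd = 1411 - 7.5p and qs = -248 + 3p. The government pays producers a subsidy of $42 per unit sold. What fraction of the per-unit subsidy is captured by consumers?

Consumer share = 2/7

Pre-subsidy: 1411 - 7.5p = -248 + 3p gives p* = 158, q* = 226.
With the subsidy, sellers receive ps = pb + 42 for each unit, where pb is the price buyers pay.
Supply in terms of pb becomes qs = -248 + 3(pb + 42) = -122 + 3pb. Setting this equal to demand: 1411 - 7.5pb = -122 + 3pb, so pb = 146.
Sellers receive ps = 146 + 42 = 188; q' = 1411 − 7.5·146 = 316.
Buyers' price falls by p* − pb = 158 − 146 = 12; sellers' price rises by ps − p* = 188 − 158 = 30.
So consumers capture 12/42 = 2/7 of each unit of subsidy.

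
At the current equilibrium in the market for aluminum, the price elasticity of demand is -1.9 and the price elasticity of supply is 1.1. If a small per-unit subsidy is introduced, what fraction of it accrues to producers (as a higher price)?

Producer share = 19/30

For a small subsidy around the equilibrium, the benefit split depends on the relative slopes, which at a point are proportional to the elasticities.
Buyer share = εs/(εs + |εd|) = 1.1/(1.1 + 1.9) = 11/30; seller share = |εd|/(εs + |εd|) = 19/30.
So producers capture 19/30 of the subsidy.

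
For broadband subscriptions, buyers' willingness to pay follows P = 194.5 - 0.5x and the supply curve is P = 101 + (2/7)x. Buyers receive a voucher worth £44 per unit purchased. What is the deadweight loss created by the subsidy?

Pre-subsidy: 194.5 - 0.5x = 101 + (2/7)x gives x* = 119 and P* = 135.
With the rebate, buyers effectively pay Pb = Ps − 44, where Ps is the price sellers receive.
On the curves, Pb = 194.5 - 0.5x and Ps = 101 + (2/7)x; the wedge Ps − Pb = 44 gives 101 + (2/7)x − (194.5 - 0.5x) = 44, so x' = 175.
Then Pb = 194.5 − 0.5·175 = 107 and Ps = 101 + (2/7)·175 = 151.
The subsidy expands output by 175 − 119 = 56 past the efficient level; on those units the gap between marginal cost and willingness to pay runs from 0 up to 44.
DWL = ½ × 44 × 56 = 1232.

Deadweight loss = £1232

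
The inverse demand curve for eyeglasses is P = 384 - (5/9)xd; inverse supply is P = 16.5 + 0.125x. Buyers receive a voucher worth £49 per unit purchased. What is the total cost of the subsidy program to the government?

Pre-subsidy: 384 - (5/9)x = 16.5 + 0.125x gives x* = 540 and P* = 84.
With the rebate, buyers effectively pay Pb = Ps − 49, where Ps is the price sellers receive.
On the curves, Pb = 384 - (5/9)x and Ps = 16.5 + 0.125x; the wedge Ps − Pb = 49 gives 16.5 + 0.125x − (384 - (5/9)x) = 49, so x' = 612.
Then Pb = 384 − (5/9)·612 = 44 and Ps = 16.5 + 0.125·612 = 93.
Government outlay = subsidy × quantity = 49 × 612 = 29988.

Government cost = £29988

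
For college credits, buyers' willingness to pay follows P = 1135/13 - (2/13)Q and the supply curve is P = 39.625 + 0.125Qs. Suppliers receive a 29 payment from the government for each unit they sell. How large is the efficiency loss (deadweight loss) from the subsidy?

Deadweight loss = 1508

Pre-subsidy: 1135/13 - (2/13)Q = 39.625 + 0.125Q gives Q* = 171 and P* = 61.
With the subsidy, sellers receive Ps = Pb + 29 for each unit, where Pb is the price buyers pay.
On the curves, Pb = 1135/13 - (2/13)Q and Ps = 39.625 + 0.125Q; the wedge Ps − Pb = 29 gives 39.625 + 0.125Q − (1135/13 - (2/13)Q) = 29, so Q' = 275.
Then Pb = 1135/13 − (2/13)·275 = 45 and Ps = 39.625 + 0.125·275 = 74.
The subsidy expands output by 275 − 171 = 104 past the efficient level; on those units the gap between marginal cost and willingness to pay runs from 0 up to 29.
DWL = ½ × 29 × 104 = 1508.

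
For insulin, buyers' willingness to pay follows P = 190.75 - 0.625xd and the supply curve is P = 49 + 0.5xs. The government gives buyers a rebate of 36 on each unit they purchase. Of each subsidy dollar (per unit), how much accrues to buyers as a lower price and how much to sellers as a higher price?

Pre-subsidy: 190.75 - 0.625x = 49 + 0.5x gives x* = 126 and P* = 112.
With the rebate, buyers effectively pay Pb = Ps − 36, where Ps is the price sellers receive.
On the curves, Pb = 190.75 - 0.625x and Ps = 49 + 0.5x; the wedge Ps − Pb = 36 gives 49 + 0.5x − (190.75 - 0.625x) = 36, so x' = 158.
Then Pb = 190.75 − 0.625·158 = 92 and Ps = 49 + 0.5·158 = 128.
Buyers' price falls by P* − Pb = 112 − 92 = 20; sellers' price rises by Ps − P* = 128 − 112 = 16.

Buyers gain 20 per unit; sellers gain 16 per unit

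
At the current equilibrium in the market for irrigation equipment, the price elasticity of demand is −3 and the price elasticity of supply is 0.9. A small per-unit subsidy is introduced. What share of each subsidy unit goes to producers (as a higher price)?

For a small subsidy around the equilibrium, the benefit split depends on the relative slopes, which at a point are proportional to the elasticities.
Buyer share = εs/(εs + |εd|) = 0.9/(0.9 + 3) = 3/13; seller share = |εd|/(εs + |εd|) = 10/13.
So producers capture 10/13 of the subsidy.

Producer share = 10/13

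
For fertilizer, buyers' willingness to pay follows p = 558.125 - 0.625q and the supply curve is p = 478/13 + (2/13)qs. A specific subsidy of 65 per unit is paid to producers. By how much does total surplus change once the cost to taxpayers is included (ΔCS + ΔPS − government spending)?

Net change in total surplus = -219700/81

Pre-subsidy: 558.125 - 0.625q = 478/13 + (2/13)q gives q* = 54221/81 and p* = 11320/81.
With the subsidy, sellers receive ps = pb + 65 for each unit, where pb is the price buyers pay.
On the curves, pb = 558.125 - 0.625q and ps = 478/13 + (2/13)q; the wedge ps − pb = 65 gives 478/13 + (2/13)q − (558.125 - 0.625q) = 65, so q' = 20327/27.
Then pb = 558.125 − 0.625·(20327/27) = 2365/27 and ps = 478/13 + (2/13)·(20327/27) = 4120/27.
ΔCS = ½(54221/81 + 20327/27)(11320/81 − 2365/27) = 243364225/6561; ΔPS = ½(54221/81 + 20327/27)(4120/27 − 11320/81) = 59905040/6561.
Government spending = 65 × 20327/27 = 1321255/27.
Net change = 243364225/6561 + 59905040/6561 − 1321255/27 = -219700/81. The loss equals the DWL triangle ½·65·6760/81.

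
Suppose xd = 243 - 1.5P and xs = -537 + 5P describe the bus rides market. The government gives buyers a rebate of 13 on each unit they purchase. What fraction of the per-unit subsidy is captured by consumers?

Consumer share = 10/13

Pre-subsidy: 243 - 1.5P = -537 + 5P gives P* = 120, x* = 63.
With the rebate, buyers effectively pay Pb = Ps − 13, where Ps is the price sellers receive.
Demand in terms of Ps becomes xd = 243 − 1.5(Ps − 13) = 262.5 - 1.5Ps. Setting this equal to supply: 262.5 - 1.5Ps = -537 + 5Ps, so Ps = 123.
Buyers pay Pb = 123 − 13 = 110; x' = -537 + 5·123 = 78.
Buyers' price falls by P* − Pb = 120 − 110 = 10; sellers' price rises by Ps − P* = 123 − 120 = 3.
So consumers capture 10/13 = 10/13 of each unit of subsidy.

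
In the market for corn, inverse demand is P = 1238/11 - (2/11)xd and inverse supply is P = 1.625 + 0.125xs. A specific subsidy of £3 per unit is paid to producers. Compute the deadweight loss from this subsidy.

Deadweight loss = 44/3

Pre-subsidy: 1238/11 - (2/11)x = 1.625 + 0.125x gives x* = 9761/27 and P* = 1264/27.
With the subsidy, sellers receive Ps = Pb + 3 for each unit, where Pb is the price buyers pay.
On the curves, Pb = 1238/11 - (2/11)x and Ps = 1.625 + 0.125x; the wedge Ps − Pb = 3 gives 1.625 + 0.125x − (1238/11 - (2/11)x) = 3, so x' = 10025/27.
Then Pb = 1238/11 − (2/11)·(10025/27) = 1216/27 and Ps = 1.625 + 0.125·(10025/27) = 1297/27.
The subsidy expands output by 10025/27 − 9761/27 = 88/9 past the efficient level; on those units the gap between marginal cost and willingness to pay runs from 0 up to 3.
DWL = ½ × 3 × 88/9 = 44/3.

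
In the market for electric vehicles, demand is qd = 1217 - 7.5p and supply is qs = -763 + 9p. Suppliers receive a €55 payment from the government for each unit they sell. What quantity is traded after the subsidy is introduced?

q' = 542

Pre-subsidy: 1217 - 7.5p = -763 + 9p gives p* = 120, q* = 317.
With the subsidy, sellers receive ps = pb + 55 for each unit, where pb is the price buyers pay.
Supply in terms of pb becomes qs = -763 + 9(pb + 55) = -268 + 9pb. Setting this equal to demand: 1217 - 7.5pb = -268 + 9pb, so pb = 90.
Sellers receive ps = 90 + 55 = 145; q' = 1217 − 7.5·90 = 542.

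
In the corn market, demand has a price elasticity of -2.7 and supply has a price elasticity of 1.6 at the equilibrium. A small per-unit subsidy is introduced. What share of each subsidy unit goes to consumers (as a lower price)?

For a small subsidy around the equilibrium, the benefit split depends on the relative slopes, which at a point are proportional to the elasticities.
Buyer share = εs/(εs + |εd|) = 1.6/(1.6 + 2.7) = 16/43; seller share = |εd|/(εs + |εd|) = 27/43.

Consumer share = 16/43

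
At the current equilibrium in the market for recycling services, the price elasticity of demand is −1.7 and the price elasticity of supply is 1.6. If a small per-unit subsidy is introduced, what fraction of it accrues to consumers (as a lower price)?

For a small subsidy around the equilibrium, the benefit split depends on the relative slopes, which at a point are proportional to the elasticities.
Buyer share = εs/(εs + |εd|) = 1.6/(1.6 + 1.7) = 16/33; seller share = |εd|/(εs + |εd|) = 17/33.

Consumer share = 16/33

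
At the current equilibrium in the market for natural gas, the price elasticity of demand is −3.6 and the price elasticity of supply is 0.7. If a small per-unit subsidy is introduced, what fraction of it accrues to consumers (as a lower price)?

Consumer share = 7/43

For a small subsidy around the equilibrium, the benefit split depends on the relative slopes, which at a point are proportional to the elasticities.
Buyer share = εs/(εs + |εd|) = 0.7/(0.7 + 3.6) = 7/43; seller share = |εd|/(εs + |εd|) = 36/43.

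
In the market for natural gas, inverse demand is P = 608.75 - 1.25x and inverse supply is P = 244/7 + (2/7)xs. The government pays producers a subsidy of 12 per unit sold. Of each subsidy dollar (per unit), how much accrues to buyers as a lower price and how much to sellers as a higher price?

Pre-subsidy: 608.75 - 1.25x = 244/7 + (2/7)x gives x* = 16069/43 and P* = 6090/43.
With the subsidy, sellers receive Ps = Pb + 12 for each unit, where Pb is the price buyers pay.
On the curves, Pb = 608.75 - 1.25x and Ps = 244/7 + (2/7)x; the wedge Ps − Pb = 12 gives 244/7 + (2/7)x − (608.75 - 1.25x) = 12, so x' = 16405/43.
Then Pb = 608.75 − 1.25·(16405/43) = 5670/43 and Ps = 244/7 + (2/7)·(16405/43) = 6186/43.
Buyers' price falls by P* − Pb = 6090/43 − 5670/43 = 420/43; sellers' price rises by Ps − P* = 6186/43 − 6090/43 = 96/43.

Buyers gain 420/43 per unit; sellers gain 96/43 per unit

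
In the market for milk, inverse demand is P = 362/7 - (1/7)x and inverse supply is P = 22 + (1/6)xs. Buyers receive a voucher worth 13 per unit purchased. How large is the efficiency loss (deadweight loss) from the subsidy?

Pre-subsidy: 362/7 - (1/7)x = 22 + (1/6)x gives x* = 96 and P* = 38.
With the rebate, buyers effectively pay Pb = Ps − 13, where Ps is the price sellers receive.
On the curves, Pb = 362/7 - (1/7)x and Ps = 22 + (1/6)x; the wedge Ps − Pb = 13 gives 22 + (1/6)x − (362/7 - (1/7)x) = 13, so x' = 138.
Then Pb = 362/7 − (1/7)·138 = 32 and Ps = 22 + (1/6)·138 = 45.
The subsidy expands output by 138 − 96 = 42 past the efficient level; on those units the gap between marginal cost and willingness to pay runs from 0 up to 13.
DWL = ½ × 13 × 42 = 273.

Deadweight loss = 273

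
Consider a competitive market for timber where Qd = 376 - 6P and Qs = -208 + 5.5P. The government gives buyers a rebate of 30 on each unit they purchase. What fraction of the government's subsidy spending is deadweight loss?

Pre-subsidy: 376 - 6P = -208 + 5.5P gives P* = 1168/23, Q* = 1640/23.
With the rebate, buyers effectively pay Pb = Ps − 30, where Ps is the price sellers receive.
Demand in terms of Ps becomes Qd = 376 − 6(Ps − 30) = 556 - 6Ps. Setting this equal to supply: 556 - 6Ps = -208 + 5.5Ps, so Ps = 1528/23.
Buyers pay Pb = 1528/23 − 30 = 838/23; Q' = -208 + 5.5·(1528/23) = 3620/23.
ΔCS = ½(1640/23 + 3620/23)(1168/23 − 838/23) = 867900/529; ΔPS = ½(1640/23 + 3620/23)(1528/23 − 1168/23) = 946800/529.
Government spending = 30 × 3620/23 = 108600/23.
DWL = ½ × 30 × (3620/23 − 1640/23) = 29700/23; fraction = (29700/23) / (108600/23) = 99/362.

DWL / government spending = 99/362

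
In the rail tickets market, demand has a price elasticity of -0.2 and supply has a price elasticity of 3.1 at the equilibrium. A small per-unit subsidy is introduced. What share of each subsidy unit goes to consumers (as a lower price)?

For a small subsidy around the equilibrium, the benefit split depends on the relative slopes, which at a point are proportional to the elasticities.
Buyer share = εs/(εs + |εd|) = 3.1/(3.1 + 0.2) = 31/33; seller share = |εd|/(εs + |εd|) = 2/33.

Consumer share = 31/33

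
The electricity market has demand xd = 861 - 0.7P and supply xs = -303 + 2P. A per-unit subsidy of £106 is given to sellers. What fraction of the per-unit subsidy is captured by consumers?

Consumer share = 20/27

Pre-subsidy: 861 - 0.7P = -303 + 2P gives P* = 3880/9, x* = 5033/9.
With the subsidy, sellers receive Ps = Pb + 106 for each unit, where Pb is the price buyers pay.
Supply in terms of Pb becomes xs = -303 + 2(Pb + 106) = -91 + 2Pb. Setting this equal to demand: 861 - 0.7Pb = -91 + 2Pb, so Pb = 9520/27.
Sellers receive Ps = 9520/27 + 106 = 12382/27; x' = 861 − 0.7·(9520/27) = 16583/27.
Buyers' price falls by P* − Pb = 3880/9 − 9520/27 = 2120/27; sellers' price rises by Ps − P* = 12382/27 − 3880/9 = 742/27.
So consumers capture (2120/27)/106 = 20/27 of each unit of subsidy.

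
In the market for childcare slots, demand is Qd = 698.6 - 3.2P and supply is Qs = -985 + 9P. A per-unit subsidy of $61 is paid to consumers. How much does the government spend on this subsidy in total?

Government cost = $24461

Pre-subsidy: 698.6 - 3.2P = -985 + 9P gives P* = 138, Q* = 257.
With the rebate, buyers effectively pay Pb = Ps − 61, where Ps is the price sellers receive.
Demand in terms of Ps becomes Qd = 698.6 − 3.2(Ps − 61) = 893.8 - 3.2Ps. Setting this equal to supply: 893.8 - 3.2Ps = -985 + 9Ps, so Ps = 154.
Buyers pay Pb = 154 − 61 = 93; Q' = -985 + 9·154 = 401.
Government outlay = subsidy × quantity = 61 × 401 = 24461.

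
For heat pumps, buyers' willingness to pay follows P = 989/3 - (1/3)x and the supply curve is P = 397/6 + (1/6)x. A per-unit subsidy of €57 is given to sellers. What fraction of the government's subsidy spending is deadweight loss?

DWL / government spending = 57/641

Pre-subsidy: 989/3 - (1/3)x = 397/6 + (1/6)x gives x* = 527 and P* = 154.
With the subsidy, sellers receive Ps = Pb + 57 for each unit, where Pb is the price buyers pay.
On the curves, Pb = 989/3 - (1/3)x and Ps = 397/6 + (1/6)x; the wedge Ps − Pb = 57 gives 397/6 + (1/6)x − (989/3 - (1/3)x) = 57, so x' = 641.
Then Pb = 989/3 − (1/3)·641 = 116 and Ps = 397/6 + (1/6)·641 = 173.
ΔCS = ½(527 + 641)(154 − 116) = 22192; ΔPS = ½(527 + 641)(173 − 154) = 11096.
Government spending = 57 × 641 = 36537.
DWL = ½ × 57 × (641 − 527) = 3249; fraction = 3249 / 36537 = 57/641.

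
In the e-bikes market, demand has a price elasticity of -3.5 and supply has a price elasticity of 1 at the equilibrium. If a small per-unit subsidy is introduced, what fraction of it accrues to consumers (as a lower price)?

For a small subsidy around the equilibrium, the benefit split depends on the relative slopes, which at a point are proportional to the elasticities.
Buyer share = εs/(εs + |εd|) = 1/(1 + 3.5) = 2/9; seller share = |εd|/(εs + |εd|) = 7/9.

Consumer share = 2/9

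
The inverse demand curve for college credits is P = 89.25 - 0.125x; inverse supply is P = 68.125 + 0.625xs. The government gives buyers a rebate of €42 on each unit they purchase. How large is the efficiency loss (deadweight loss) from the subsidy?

Pre-subsidy: 89.25 - 0.125x = 68.125 + 0.625x gives x* = 169/6 and P* = 4115/48.
With the rebate, buyers effectively pay Pb = Ps − 42, where Ps is the price sellers receive.
On the curves, Pb = 89.25 - 0.125x and Ps = 68.125 + 0.625x; the wedge Ps − Pb = 42 gives 68.125 + 0.625x − (89.25 - 0.125x) = 42, so x' = 505/6.
Then Pb = 89.25 − 0.125·(505/6) = 3779/48 and Ps = 68.125 + 0.625·(505/6) = 5795/48.
The subsidy expands output by 505/6 − 169/6 = 56 past the efficient level; on those units the gap between marginal cost and willingness to pay runs from 0 up to 42.
DWL = ½ × 42 × 56 = 1176.

Deadweight loss = €1176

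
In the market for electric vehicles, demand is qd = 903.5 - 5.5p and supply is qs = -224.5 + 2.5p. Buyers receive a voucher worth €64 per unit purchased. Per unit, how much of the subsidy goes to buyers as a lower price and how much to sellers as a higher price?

Pre-subsidy: 903.5 - 5.5p = -224.5 + 2.5p gives p* = 141, q* = 128.
With the rebate, buyers effectively pay pb = ps − 64, where ps is the price sellers receive.
Demand in terms of ps becomes qd = 903.5 − 5.5(ps − 64) = 1255.5 - 5.5ps. Setting this equal to supply: 1255.5 - 5.5ps = -224.5 + 2.5ps, so ps = 185.
Buyers pay pb = 185 − 64 = 121; q' = -224.5 + 2.5·185 = 238.
Buyers' price falls by p* − pb = 141 − 121 = 20; sellers' price rises by ps − p* = 185 − 141 = 44.

Buyers gain €20 per unit; sellers gain €44 per unit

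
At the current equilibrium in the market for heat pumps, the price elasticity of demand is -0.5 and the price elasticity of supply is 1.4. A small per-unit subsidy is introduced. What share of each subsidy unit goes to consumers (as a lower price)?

Consumer share = 14/19

For a small subsidy around the equilibrium, the benefit split depends on the relative slopes, which at a point are proportional to the elasticities.
Buyer share = εs/(εs + |εd|) = 1.4/(1.4 + 0.5) = 14/19; seller share = |εd|/(εs + |εd|) = 5/19.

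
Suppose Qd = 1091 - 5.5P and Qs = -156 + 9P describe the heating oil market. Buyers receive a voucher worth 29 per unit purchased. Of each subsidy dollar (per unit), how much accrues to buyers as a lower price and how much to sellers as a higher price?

Pre-subsidy: 1091 - 5.5P = -156 + 9P gives P* = 86, Q* = 618.
With the rebate, buyers effectively pay Pb = Ps − 29, where Ps is the price sellers receive.
Demand in terms of Ps becomes Qd = 1091 − 5.5(Ps − 29) = 1250.5 - 5.5Ps. Setting this equal to supply: 1250.5 - 5.5Ps = -156 + 9Ps, so Ps = 97.
Buyers pay Pb = 97 − 29 = 68; Q' = -156 + 9·97 = 717.
Buyers' price falls by P* − Pb = 86 − 68 = 18; sellers' price rises by Ps − P* = 97 − 86 = 11.

Buyers gain 18 per unit; sellers gain 11 per unit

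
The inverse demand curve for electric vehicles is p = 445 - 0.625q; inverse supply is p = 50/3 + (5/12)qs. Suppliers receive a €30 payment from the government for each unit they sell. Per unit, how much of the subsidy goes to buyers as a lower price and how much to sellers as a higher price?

Pre-subsidy: 445 - 0.625q = 50/3 + (5/12)q gives q* = 411.2 and p* = 188.
With the subsidy, sellers receive ps = pb + 30 for each unit, where pb is the price buyers pay.
On the curves, pb = 445 - 0.625q and ps = 50/3 + (5/12)q; the wedge ps − pb = 30 gives 50/3 + (5/12)q − (445 - 0.625q) = 30, so q' = 440.
Then pb = 445 − 0.625·440 = 170 and ps = 50/3 + (5/12)·440 = 200.
Buyers' price falls by p* − pb = 188 − 170 = 18; sellers' price rises by ps − p* = 200 − 188 = 12.

Buyers gain €18 per unit; sellers gain €12 per unit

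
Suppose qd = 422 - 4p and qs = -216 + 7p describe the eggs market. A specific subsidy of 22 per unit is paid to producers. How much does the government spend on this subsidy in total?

Pre-subsidy: 422 - 4p = -216 + 7p gives p* = 58, q* = 190.
With the subsidy, sellers receive ps = pb + 22 for each unit, where pb is the price buyers pay.
Supply in terms of pb becomes qs = -216 + 7(pb + 22) = -62 + 7pb. Setting this equal to demand: 422 - 4pb = -62 + 7pb, so pb = 44.
Sellers receive ps = 44 + 22 = 66; q' = 422 − 4·44 = 246.
Government outlay = subsidy × quantity = 22 × 246 = 5412.

Government cost = 5412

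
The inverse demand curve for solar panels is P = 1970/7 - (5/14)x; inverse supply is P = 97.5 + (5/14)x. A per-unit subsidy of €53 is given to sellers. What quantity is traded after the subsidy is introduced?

Pre-subsidy: 1970/7 - (5/14)x = 97.5 + (5/14)x gives x* = 257.5 and P* = 5305/28.
With the subsidy, sellers receive Ps = Pb + 53 for each unit, where Pb is the price buyers pay.
On the curves, Pb = 1970/7 - (5/14)x and Ps = 97.5 + (5/14)x; the wedge Ps − Pb = 53 gives 97.5 + (5/14)x − (1970/7 - (5/14)x) = 53, so x' = 331.7.
Then Pb = 1970/7 − (5/14)·331.7 = 4563/28 and Ps = 97.5 + (5/14)·331.7 = 6047/28.

x' = 331.7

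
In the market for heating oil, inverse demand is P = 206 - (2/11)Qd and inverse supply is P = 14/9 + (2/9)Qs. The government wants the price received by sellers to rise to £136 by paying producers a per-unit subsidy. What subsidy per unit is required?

At a seller price of 136, quantity supplied is -7 + 4.5·136 = 605.
Buyers absorb 605 only when they pay Pb = 206 − (2/11)·605 = 96.
s = Ps − Pb = 136 − 96 = 40.

Required subsidy s = £40 per unit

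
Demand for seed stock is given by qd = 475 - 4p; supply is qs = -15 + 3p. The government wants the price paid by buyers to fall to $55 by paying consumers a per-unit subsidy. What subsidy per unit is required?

At a buyer price of 55, quantity demanded is 475 − 4·55 = 255.
Sellers supply 255 only when they receive ps with -15 + 3·ps = 255, i.e. ps = 90.
s = ps − pb = 90 − 55 = 35.

Required subsidy s = $35 per unit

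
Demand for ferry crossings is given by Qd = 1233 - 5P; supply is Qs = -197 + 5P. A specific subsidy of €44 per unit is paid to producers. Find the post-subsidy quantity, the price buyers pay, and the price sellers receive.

Q' = 628; buyers pay €121; sellers receive €165

Pre-subsidy: 1233 - 5P = -197 + 5P gives P* = 143, Q* = 518.
With the subsidy, sellers receive Ps = Pb + 44 for each unit, where Pb is the price buyers pay.
Supply in terms of Pb becomes Qs = -197 + 5(Pb + 44) = 23 + 5Pb. Setting this equal to demand: 1233 - 5Pb = 23 + 5Pb, so Pb = 121.
Sellers receive Ps = 121 + 44 = 165; Q' = 1233 − 5·121 = 628.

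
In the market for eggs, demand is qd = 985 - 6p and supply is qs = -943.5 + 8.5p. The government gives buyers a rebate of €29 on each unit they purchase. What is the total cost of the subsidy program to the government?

Government cost = €8381

Pre-subsidy: 985 - 6p = -943.5 + 8.5p gives p* = 133, q* = 187.
With the rebate, buyers effectively pay pb = ps − 29, where ps is the price sellers receive.
Demand in terms of ps becomes qd = 985 − 6(ps − 29) = 1159 - 6ps. Setting this equal to supply: 1159 - 6ps = -943.5 + 8.5ps, so ps = 145.
Buyers pay pb = 145 − 29 = 116; q' = -943.5 + 8.5·145 = 289.
Government outlay = subsidy × quantity = 29 × 289 = 8381.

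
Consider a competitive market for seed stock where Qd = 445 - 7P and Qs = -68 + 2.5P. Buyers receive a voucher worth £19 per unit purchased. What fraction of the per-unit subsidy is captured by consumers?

Pre-subsidy: 445 - 7P = -68 + 2.5P gives P* = 54, Q* = 67.
With the rebate, buyers effectively pay Pb = Ps − 19, where Ps is the price sellers receive.
Demand in terms of Ps becomes Qd = 445 − 7(Ps − 19) = 578 - 7Ps. Setting this equal to supply: 578 - 7Ps = -68 + 2.5Ps, so Ps = 68.
Buyers pay Pb = 68 − 19 = 49; Q' = -68 + 2.5·68 = 102.
Buyers' price falls by P* − Pb = 54 − 49 = 5; sellers' price rises by Ps − P* = 68 − 54 = 14.
So consumers capture 5/19 = 5/19 of each unit of subsidy.

Consumer share = 5/19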